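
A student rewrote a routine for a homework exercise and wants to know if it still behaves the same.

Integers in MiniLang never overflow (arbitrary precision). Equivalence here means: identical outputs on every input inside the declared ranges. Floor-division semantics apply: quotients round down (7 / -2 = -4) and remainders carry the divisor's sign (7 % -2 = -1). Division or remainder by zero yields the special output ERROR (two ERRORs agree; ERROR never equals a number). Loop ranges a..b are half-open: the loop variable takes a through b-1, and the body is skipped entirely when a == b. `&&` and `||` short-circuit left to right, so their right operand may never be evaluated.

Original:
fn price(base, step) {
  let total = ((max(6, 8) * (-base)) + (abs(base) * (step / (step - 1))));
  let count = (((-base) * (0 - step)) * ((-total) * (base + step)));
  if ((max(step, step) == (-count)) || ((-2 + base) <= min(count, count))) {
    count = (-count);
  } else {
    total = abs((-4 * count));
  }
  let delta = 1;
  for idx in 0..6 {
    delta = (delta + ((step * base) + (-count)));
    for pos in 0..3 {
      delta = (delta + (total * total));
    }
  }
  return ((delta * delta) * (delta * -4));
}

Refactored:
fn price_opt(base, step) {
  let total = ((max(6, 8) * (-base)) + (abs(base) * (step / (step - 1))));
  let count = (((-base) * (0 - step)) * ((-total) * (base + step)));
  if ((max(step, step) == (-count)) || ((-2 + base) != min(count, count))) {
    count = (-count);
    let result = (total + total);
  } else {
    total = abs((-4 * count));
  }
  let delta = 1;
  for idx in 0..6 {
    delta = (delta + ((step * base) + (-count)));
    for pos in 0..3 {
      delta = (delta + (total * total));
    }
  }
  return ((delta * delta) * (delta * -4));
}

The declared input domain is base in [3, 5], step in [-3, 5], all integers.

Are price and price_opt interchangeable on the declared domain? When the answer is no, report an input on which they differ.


The rewrite breaks on base=3, step=-3, where the results are 595508 and -4390032023500.
price: total = -24; count = 0; ((max(step, step) == (-count)) || ((-2 + base) <= min(count, count))) -> false; total = 0; delta = 1; [idx=0]; delta = -8; [pos=0]; delta = -8; [pos=1]; delta = -8; [pos=2]; delta = -8; [idx=1]; delta = -17; [pos=0]; delta = -17; [pos=1]; delta = -17; [pos=2]; delta = -17; [idx=2]; delta = -26; [pos=0]; delta = -26; [pos=1]; delta = -26; [pos=2]; delta = -26; [idx=3]; delta = -35; [pos=0]; delta = -35; [pos=1]; delta = -35; [pos=2]; delta = -35; [idx=4]; delta = -44; [pos=0]; delta = -44; [pos=1]; delta = -44; [pos=2]; delta = -44; [idx=5]; delta = -53; [pos=0]; delta = -53; [pos=1]; delta = -53; [pos=2]; delta = -53; return 595508
price_opt: total = -24; count = 0; ((max(step, step) == (-count)) || ((-2 + base) != min(count, count))) -> true; count = 0; result = -48; delta = 1; [idx=0]; delta = -8; [pos=0]; delta = 568; [pos=1]; delta = 1144; [pos=2]; delta = 1720; [idx=1]; delta = 1711; [pos=0]; delta = 2287; [pos=1]; delta = 2863; [pos=2]; delta = 3439; [idx=2]; delta = 3430; [pos=0]; delta = 4006; [pos=1]; delta = 4582; [pos=2]; delta = 5158; [idx=3]; delta = 5149; [pos=0]; delta = 5725; [pos=1]; delta = 6301; [pos=2]; delta = 6877; [idx=4]; delta = 6868; [pos=0]; delta = 7444; [pos=1]; delta = 8020; [pos=2]; delta = 8596; [idx=5]; delta = 8587; [pos=0]; delta = 9163; [pos=1]; delta = 9739; [pos=2]; delta = 10315; return -4390032023500
verdict: not equivalent; witness: base=3, step=-3


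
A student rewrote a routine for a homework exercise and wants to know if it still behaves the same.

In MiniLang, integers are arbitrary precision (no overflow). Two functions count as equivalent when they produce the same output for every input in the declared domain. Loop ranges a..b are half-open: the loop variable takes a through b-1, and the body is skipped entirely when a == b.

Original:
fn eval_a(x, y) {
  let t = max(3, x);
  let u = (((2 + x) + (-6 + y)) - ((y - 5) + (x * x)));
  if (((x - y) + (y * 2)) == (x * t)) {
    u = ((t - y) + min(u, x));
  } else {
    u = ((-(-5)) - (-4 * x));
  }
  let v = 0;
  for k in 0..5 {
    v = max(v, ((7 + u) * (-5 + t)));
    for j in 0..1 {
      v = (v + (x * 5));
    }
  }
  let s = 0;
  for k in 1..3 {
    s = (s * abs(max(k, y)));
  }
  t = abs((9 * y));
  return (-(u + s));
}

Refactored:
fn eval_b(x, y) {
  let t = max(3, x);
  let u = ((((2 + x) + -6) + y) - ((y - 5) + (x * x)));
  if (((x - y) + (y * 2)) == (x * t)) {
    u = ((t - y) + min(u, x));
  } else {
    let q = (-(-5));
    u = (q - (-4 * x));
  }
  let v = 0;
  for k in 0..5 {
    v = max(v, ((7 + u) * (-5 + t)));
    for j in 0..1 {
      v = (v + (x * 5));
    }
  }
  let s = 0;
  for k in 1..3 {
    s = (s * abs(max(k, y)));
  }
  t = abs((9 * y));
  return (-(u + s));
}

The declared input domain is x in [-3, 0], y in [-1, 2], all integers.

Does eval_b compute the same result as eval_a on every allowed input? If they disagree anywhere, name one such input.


This is a faithful refactor — local variable names differ, and statement counts differ, but the computed results match everywhere.
One worked example (x=-1, y=-1) — eval_a: t=3, then u=-1, then (((x - y) + (y * 2)) == (x * t)) is false, then u=1, then v=0, then (k=0), then v=0, then (j=0), then v=-5, then (k=1), then v=-5, then (j=0), then v=-10, then (k=2), then v=-10, then (j=0), then v=-15, then (k=3), then v=-15, then (j=0), then v=-20, then (k=4), then v=-16, then (j=0), then v=-21, then s=0, then (k=1), then s=0, then (k=2), then s=0, then t=9, then returns -1; eval_b: t=3, then u=-1, then (((x - y) + (y * 2)) == (x * t)) is false, then q=5, then u=1, then v=0, then (k=0), then v=0, then (j=0), then v=-5, then (k=1), then v=-5, then (j=0), then v=-10, then (k=2), then v=-10, then (j=0), then v=-15, then (k=3), then v=-15, then (j=0), then v=-20, then (k=4), then v=-16, then (j=0), then v=-21, then s=0, then (k=1), then s=0, then (k=2), then s=0, then t=9, then returns -1; agreement on -1.
An exhaustive pass over the 16 declared inputs shows identical outputs.
verdict: equivalent


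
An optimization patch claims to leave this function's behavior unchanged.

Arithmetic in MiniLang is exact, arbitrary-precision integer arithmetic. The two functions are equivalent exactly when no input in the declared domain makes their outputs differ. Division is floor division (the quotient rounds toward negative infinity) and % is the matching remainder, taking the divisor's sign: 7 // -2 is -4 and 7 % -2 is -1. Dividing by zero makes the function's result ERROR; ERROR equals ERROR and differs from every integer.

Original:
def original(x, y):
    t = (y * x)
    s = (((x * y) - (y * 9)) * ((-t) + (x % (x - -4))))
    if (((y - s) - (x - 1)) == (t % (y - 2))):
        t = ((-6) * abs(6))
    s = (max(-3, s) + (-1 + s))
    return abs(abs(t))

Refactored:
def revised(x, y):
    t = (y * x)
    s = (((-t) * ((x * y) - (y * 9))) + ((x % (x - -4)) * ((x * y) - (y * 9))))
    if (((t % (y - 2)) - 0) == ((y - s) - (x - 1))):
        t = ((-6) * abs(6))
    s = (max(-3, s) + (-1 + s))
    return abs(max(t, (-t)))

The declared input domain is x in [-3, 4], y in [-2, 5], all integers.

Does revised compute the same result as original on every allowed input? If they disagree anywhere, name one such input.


Behavior is preserved: although arithmetic usage differs, and min/max/abs usage differs, and constant usage differs, the outputs never diverge.
One worked example (x=4, y=5) — original: t=20, then s=400, then (((y - s) - (x - 1)) == (t % (y - 2))) is false, then s=799, then returns 20; revised: t=20, then s=400, then (((t % (y - 2)) - 0) == ((y - s) - (x - 1))) is false, then s=799, then returns 20; agreement on 20.
Sweeping the whole domain (64 inputs) finds no disagreement.
verdict: equivalent


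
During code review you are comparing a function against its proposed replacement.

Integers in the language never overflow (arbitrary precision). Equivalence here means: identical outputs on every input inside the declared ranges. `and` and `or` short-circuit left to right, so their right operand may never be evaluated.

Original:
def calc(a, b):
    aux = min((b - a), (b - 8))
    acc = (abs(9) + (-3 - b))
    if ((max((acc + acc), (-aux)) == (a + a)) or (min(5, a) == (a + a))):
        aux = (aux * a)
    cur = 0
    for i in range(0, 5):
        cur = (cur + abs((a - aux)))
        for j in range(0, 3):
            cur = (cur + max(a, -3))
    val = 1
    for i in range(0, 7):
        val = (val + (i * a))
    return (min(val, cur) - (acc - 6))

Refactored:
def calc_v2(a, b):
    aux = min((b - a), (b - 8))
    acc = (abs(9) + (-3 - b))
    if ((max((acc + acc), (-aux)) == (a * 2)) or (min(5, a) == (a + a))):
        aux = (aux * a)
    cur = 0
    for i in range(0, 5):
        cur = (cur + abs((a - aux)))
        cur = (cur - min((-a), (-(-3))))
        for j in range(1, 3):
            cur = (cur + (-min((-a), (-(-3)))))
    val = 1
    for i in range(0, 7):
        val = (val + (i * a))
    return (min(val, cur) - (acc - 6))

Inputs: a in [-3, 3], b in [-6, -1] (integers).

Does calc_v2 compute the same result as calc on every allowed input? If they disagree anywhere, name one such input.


This is a faithful refactor — min/max/abs usage differs; arithmetic usage differs; loop structure differs; statement counts differ; constant usage differs, but the computed results match everywhere.
One worked example (a=-3, b=-5) — calc: aux becomes -13; next acc becomes 11; next ((max((acc + acc), (-aux)) == (a + a)) or (min(5, a) == (a + a))) evaluates to false; next cur becomes 0; next at i=0:; next cur becomes 10; next at j=0:; next cur becomes 7; next at j=1:; next cur becomes 4; next at j=2:; next cur becomes 1; next at i=1:; next cur becomes 11; next at j=0:; next cur becomes 8; next at j=1:; next cur becomes 5; next at j=2:; next cur becomes 2; next at i=2:; next cur becomes 12; next at j=0:; next cur becomes 9; next at j=1:; next cur becomes 6; next at j=2:; next cur becomes 3; next at i=3:; next cur becomes 13; next at j=0:; next cur becomes 10; next at j=1:; next cur becomes 7; next at j=2:; next cur becomes 4; next at i=4:; next cur becomes 14; next at j=0:; next cur becomes 11; next at j=1:; next cur becomes 8; next at j=2:; next cur becomes 5; next val becomes 1; next at i=0:; next val becomes 1; next at i=1:; next val becomes -2; next at i=2:; next val becomes -8; next at i=3:; next val becomes -17; next at i=4:; next val becomes -29; next at i=5:; next val becomes -44; next at i=6:; next val becomes -62; next final value -67; calc_v2: aux becomes -13; next acc becomes 11; next ((max((acc + acc), (-aux)) == (a * 2)) or (min(5, a) == (a + a))) evaluates to false; next cur becomes 0; next at i=0:; next cur becomes 10; next cur becomes 7; next at j=1:; next cur becomes 4; next at j=2:; next cur becomes 1; next at i=1:; next cur becomes 11; next cur becomes 8; next at j=1:; next cur becomes 5; next at j=2:; next cur becomes 2; next at i=2:; next cur becomes 12; next cur becomes 9; next at j=1:; next cur becomes 6; next at j=2:; next cur becomes 3; next at i=3:; next cur becomes 13; next cur becomes 10; next at j=1:; next cur becomes 7; next at j=2:; next cur becomes 4; next at i=4:; next cur becomes 14; next cur becomes 11; next at j=1:; next cur becomes 8; next at j=2:; next cur becomes 5; next val becomes 1; next at i=0:; next val becomes 1; next at i=1:; next val becomes -2; next at i=2:; next val becomes -8; next at i=3:; next val becomes -17; next at i=4:; next val becomes -29; next at i=5:; next val becomes -44; next at i=6:; next val becomes -62; next final value -67; agreement on -67.
Checked all 42 inputs in the declared domain: the outputs agree on every one.
verdict: equivalent


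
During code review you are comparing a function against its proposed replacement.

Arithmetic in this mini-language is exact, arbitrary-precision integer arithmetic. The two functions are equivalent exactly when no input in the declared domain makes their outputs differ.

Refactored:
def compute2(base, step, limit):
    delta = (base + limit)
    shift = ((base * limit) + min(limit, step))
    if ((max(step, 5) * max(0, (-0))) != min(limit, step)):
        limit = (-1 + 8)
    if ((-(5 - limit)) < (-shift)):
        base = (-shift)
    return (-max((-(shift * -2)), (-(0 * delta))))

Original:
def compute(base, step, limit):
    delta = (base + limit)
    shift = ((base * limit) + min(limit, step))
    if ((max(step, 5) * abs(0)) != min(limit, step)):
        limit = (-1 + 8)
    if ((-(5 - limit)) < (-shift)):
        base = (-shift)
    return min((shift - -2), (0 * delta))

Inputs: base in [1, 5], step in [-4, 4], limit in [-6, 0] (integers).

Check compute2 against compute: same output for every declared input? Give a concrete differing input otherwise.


base=1, step=-4, limit=-6 yields -10 from compute but 0 from compute2.
verdict: not equivalent; witness: base=1, step=-4, limit=-6


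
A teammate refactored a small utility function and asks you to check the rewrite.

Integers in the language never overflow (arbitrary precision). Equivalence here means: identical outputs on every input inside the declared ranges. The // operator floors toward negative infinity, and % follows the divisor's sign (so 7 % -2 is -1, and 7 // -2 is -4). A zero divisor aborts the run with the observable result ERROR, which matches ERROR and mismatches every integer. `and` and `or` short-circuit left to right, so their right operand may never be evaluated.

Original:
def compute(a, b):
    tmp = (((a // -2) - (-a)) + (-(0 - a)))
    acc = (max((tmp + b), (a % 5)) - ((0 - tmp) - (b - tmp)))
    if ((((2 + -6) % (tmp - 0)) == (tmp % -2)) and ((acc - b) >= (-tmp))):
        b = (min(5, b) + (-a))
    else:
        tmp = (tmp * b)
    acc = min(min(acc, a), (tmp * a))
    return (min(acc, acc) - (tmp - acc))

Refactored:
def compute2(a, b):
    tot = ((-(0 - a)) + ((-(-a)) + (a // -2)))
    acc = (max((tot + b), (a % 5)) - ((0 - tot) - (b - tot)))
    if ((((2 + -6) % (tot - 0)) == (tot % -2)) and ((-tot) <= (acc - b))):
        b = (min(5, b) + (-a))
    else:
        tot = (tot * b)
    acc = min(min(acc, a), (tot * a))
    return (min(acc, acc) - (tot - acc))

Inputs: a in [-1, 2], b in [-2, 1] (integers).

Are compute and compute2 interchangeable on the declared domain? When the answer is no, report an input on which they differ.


Equivalent — the differences include comparison usage differs, and local variable names differ, and arithmetic usage differs, yet no declared input distinguishes the two.
Tracing a=-1, b=-2: compute: tmp=-2, then acc=2, then ((((2 + -6) % (tmp - 0)) == (tmp % -2)) and ((acc - b) >= (-tmp))) is true, then b=-1, then acc=-1, then returns 0 | compute2: tot=-2, then acc=2, then ((((2 + -6) % (tot - 0)) == (tot % -2)) and ((-tot) <= (acc - b))) is true, then b=-1, then acc=-1, then returns 0 — matching result 0.
Sweeping the whole domain (16 inputs) finds no disagreement.
verdict: equivalent


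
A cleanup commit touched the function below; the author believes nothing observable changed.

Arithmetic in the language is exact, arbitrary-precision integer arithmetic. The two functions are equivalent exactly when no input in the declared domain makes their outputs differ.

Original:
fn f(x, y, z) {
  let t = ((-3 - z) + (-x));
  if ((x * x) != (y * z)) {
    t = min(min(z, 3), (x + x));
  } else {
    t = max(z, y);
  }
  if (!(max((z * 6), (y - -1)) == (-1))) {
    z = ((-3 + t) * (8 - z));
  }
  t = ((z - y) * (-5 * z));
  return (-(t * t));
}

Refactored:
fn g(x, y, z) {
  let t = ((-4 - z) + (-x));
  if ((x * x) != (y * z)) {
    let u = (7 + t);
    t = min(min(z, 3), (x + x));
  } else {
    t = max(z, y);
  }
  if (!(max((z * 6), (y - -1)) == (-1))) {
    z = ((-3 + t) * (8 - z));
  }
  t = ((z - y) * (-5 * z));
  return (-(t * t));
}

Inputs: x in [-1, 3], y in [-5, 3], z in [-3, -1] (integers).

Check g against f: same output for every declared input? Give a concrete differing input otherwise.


Equivalent. The suspicious edit (`-3` became `-4`) never changes the result for any input inside the declared domain.
Sweeping the whole domain (135 inputs) finds no disagreement.
Tracing x=-1, y=1, z=-3: f: t = 1; ((x * x) != (y * z)) -> true; t = -3; (!(max((z * 6), (y - -1)) == (-1))) -> true; z = -66; t = -22110; return -488852100 | g: t = 0; ((x * x) != (y * z)) -> true; u = 7; t = -3; (!(max((z * 6), (y - -1)) == (-1))) -> true; z = -66; t = -22110; return -488852100 — matching result -488852100.
verdict: equivalent


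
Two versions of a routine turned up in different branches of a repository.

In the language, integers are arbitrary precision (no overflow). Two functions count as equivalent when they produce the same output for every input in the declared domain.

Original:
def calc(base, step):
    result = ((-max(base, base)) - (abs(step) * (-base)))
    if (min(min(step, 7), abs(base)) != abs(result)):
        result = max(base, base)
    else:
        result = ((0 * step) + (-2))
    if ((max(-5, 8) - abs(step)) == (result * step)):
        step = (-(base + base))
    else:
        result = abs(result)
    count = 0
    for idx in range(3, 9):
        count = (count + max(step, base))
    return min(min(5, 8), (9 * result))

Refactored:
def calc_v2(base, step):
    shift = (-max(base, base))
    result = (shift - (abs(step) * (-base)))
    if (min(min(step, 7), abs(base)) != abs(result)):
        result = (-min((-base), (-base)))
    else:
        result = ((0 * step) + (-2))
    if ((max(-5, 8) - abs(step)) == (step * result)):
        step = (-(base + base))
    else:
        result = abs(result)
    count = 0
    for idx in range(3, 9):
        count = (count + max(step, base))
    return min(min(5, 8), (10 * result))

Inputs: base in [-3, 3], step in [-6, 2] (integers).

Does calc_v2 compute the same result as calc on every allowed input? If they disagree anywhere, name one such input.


The rewrite breaks on base=-3, step=-2, where the results are -27 and -30.
calc: result=-3, then (min(min(step, 7), abs(base)) != abs(result)) is true, then result=-3, then ((max(-5, 8) - abs(step)) == (result * step)) is true, then step=6, then count=0, then (idx=3), then count=6, then (idx=4), then count=12, then (idx=5), then count=18, then (idx=6), then count=24, then (idx=7), then count=30, then (idx=8), then count=36, then returns -27
calc_v2: shift=3, then result=-3, then (min(min(step, 7), abs(base)) != abs(result)) is true, then result=-3, then ((max(-5, 8) - abs(step)) == (step * result)) is true, then step=6, then count=0, then (idx=3), then count=6, then (idx=4), then count=12, then (idx=5), then count=18, then (idx=6), then count=24, then (idx=7), then count=30, then (idx=8), then count=36, then returns -30
verdict: not equivalent; witness: base=-3, step=-2


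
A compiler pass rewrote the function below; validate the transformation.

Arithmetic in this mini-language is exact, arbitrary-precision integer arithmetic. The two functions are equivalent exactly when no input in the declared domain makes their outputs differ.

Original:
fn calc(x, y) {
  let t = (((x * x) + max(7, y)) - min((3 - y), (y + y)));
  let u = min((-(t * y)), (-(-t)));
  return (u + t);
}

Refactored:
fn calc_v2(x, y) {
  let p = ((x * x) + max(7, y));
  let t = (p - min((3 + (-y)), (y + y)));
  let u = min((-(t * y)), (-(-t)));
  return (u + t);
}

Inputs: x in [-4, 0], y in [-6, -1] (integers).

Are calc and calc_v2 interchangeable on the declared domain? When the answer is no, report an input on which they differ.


The two are interchangeable: arithmetic usage differs, and local variable names differ, and statement counts differ, and every declared input agrees.
One worked example (x=-1, y=-2) — calc: t becomes 12; next u becomes 12; next final value 24; calc_v2: p becomes 8; next t becomes 12; next u becomes 12; next final value 24; agreement on 24.
Checked all 30 inputs in the declared domain: the outputs agree on every one.
verdict: equivalent


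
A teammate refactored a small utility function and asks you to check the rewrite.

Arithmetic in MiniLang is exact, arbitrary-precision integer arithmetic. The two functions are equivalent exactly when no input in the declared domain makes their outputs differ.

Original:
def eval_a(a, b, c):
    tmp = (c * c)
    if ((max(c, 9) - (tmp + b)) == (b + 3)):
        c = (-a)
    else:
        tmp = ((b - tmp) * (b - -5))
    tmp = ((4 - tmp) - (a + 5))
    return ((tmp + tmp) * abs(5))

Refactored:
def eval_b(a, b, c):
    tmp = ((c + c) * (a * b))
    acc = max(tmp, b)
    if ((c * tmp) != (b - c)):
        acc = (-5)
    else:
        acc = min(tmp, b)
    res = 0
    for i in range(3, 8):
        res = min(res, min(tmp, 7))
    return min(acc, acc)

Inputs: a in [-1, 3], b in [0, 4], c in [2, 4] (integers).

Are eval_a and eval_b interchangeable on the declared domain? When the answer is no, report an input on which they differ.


Not equivalent: a=-1, b=0, c=2 separates them (200 vs -5).
eval_a: tmp=4, then ((max(c, 9) - (tmp + b)) == (b + 3)) is false, then tmp=-20, then tmp=20, then returns 200
eval_b: tmp=0, then acc=0, then ((c * tmp) != (b - c)) is true, then acc=-5, then res=0, then (i=3), then res=0, then (i=4), then res=0, then (i=5), then res=0, then (i=6), then res=0, then (i=7), then res=0, then returns -5
verdict: not equivalent; witness: a=-1, b=0, c=2


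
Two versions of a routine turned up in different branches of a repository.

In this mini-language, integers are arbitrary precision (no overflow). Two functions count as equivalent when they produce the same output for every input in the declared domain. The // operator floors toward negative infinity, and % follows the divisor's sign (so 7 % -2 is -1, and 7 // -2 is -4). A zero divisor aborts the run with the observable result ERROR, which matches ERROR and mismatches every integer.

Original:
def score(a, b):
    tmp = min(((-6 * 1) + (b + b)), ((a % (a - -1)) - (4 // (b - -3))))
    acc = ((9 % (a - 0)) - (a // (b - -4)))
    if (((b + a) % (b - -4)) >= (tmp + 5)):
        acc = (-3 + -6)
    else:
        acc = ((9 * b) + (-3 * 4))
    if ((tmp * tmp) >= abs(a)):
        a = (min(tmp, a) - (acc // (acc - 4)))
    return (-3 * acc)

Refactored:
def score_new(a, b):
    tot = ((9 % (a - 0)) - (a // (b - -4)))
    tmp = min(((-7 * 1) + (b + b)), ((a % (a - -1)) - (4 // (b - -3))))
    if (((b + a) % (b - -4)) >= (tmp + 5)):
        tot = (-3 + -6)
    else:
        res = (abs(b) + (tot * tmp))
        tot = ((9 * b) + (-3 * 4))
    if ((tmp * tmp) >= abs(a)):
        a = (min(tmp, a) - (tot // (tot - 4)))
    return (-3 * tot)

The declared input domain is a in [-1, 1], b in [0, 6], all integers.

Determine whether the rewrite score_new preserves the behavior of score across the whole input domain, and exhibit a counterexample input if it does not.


Try a=1, b=3.
score: tmp becomes 0; next acc becomes 0; next (((b + a) % (b - -4)) >= (tmp + 5)) evaluates to false; next acc becomes 15; next ((tmp * tmp) >= abs(a)) evaluates to false; next final value -45
score_new: tot becomes 0; next tmp becomes -1; next (((b + a) % (b - -4)) >= (tmp + 5)) evaluates to true; next tot becomes -9; next ((tmp * tmp) >= abs(a)) evaluates to true; next a becomes -1; next final value 27
-45 vs 27 — the two versions disagree here.
verdict: not equivalent; witness: a=1, b=3


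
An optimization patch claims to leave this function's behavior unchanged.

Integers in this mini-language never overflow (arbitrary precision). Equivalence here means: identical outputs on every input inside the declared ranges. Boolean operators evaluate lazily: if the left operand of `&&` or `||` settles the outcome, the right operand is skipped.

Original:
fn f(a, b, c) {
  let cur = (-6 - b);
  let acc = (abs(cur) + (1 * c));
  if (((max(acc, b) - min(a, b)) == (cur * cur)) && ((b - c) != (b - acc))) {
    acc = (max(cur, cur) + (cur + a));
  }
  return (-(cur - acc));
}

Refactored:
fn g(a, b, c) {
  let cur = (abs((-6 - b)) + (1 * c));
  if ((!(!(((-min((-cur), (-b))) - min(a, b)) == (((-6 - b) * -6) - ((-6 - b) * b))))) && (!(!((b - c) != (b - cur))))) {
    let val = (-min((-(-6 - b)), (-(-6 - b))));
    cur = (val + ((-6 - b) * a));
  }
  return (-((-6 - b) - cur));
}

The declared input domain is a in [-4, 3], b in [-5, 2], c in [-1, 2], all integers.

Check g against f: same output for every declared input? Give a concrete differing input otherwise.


Not equivalent: a=-4, b=-3, c=2 separates them (-7 vs 12).
f: cur = -3; acc = 5; (((max(acc, b) - min(a, b)) == (cur * cur)) && ((b - c) != (b - acc))) -> true; acc = -10; return -7
g: cur = 5; ((!(!(((-min((-cur), (-b))) - min(a, b)) == (((-6 - b) * -6) - ((-6 - b) * b))))) && (!(!((b - c) != (b - cur))))) -> true; val = -3; cur = 9; return 12
verdict: not equivalent; witness: a=-4, b=-3, c=2


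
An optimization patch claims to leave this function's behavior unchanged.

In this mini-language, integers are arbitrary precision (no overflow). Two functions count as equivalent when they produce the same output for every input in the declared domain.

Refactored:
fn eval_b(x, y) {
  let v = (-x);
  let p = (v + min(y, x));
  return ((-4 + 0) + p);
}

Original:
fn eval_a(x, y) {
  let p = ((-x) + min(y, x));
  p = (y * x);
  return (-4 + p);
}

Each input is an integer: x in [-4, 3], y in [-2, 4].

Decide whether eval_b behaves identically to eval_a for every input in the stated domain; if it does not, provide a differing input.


Not equivalent: x=-4, y=-2 separates them (4 vs -4).
eval_a: p := 0 | p := 8 | result 4
eval_b: v := 4 | p := 0 | result -4
verdict: not equivalent; witness: x=-4, y=-2


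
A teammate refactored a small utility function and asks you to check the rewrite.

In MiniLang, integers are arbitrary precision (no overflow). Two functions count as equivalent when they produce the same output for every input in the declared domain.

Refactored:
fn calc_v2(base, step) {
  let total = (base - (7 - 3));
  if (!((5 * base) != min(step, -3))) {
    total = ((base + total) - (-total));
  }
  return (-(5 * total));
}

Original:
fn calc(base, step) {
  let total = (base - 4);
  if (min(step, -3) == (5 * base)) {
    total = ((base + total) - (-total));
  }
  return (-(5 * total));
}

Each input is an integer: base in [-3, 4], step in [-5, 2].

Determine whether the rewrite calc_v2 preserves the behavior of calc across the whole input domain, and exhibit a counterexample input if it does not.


Differences: constant usage differs; and comparison usage differs; and arithmetic usage differs; and boolean connective usage differs — yet all 64 inputs agree.
verdict: equivalent


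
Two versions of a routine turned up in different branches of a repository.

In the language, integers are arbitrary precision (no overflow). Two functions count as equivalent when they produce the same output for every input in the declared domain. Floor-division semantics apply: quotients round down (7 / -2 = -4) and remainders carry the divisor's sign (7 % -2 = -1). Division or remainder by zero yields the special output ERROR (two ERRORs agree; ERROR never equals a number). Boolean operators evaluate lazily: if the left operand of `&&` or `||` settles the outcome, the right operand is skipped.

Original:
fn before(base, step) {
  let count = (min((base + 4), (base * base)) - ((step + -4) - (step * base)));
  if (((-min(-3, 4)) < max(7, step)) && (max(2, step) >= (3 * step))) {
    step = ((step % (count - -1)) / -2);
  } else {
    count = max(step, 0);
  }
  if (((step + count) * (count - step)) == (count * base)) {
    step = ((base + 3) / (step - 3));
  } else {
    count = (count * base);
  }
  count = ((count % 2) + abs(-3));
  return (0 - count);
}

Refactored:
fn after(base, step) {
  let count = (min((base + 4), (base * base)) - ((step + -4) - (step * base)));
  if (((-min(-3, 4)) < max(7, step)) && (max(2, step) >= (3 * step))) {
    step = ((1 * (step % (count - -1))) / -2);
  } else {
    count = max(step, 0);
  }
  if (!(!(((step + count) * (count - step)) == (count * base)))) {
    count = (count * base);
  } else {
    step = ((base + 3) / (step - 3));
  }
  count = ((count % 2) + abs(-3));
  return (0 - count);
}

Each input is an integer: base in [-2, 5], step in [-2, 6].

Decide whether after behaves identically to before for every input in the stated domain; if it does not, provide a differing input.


Run the pair on base=-2, step=-1.
before: count=9, then (((-min(-3, 4)) < max(7, step)) && (max(2, step) >= (3 * step))) is true, then step=-5, then (((step + count) * (count - step)) == (count * base)) is false, then count=-18, then count=3, then returns -3
after: count=9, then (((-min(-3, 4)) < max(7, step)) && (max(2, step) >= (3 * step))) is true, then step=-5, then (!(!(((step + count) * (count - step)) == (count * base)))) is false, then step=-1, then count=4, then returns -4
-3 against -4: the behavior changed.
verdict: not equivalent; witness: base=-2, step=-1


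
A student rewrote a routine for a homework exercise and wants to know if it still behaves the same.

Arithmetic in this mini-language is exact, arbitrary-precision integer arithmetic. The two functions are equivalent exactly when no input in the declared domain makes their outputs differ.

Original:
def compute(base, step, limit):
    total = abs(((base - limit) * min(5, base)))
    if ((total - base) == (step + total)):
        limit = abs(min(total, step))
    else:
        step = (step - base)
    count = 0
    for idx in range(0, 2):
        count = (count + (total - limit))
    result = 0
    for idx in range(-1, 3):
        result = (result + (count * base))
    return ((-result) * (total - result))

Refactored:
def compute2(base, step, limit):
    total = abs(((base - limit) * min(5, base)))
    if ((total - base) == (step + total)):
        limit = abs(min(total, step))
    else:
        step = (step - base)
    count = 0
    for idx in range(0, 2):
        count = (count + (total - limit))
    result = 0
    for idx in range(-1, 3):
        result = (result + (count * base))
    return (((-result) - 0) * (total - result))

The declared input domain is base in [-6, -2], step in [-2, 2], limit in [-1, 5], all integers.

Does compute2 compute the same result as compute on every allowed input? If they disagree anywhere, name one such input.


The two are interchangeable: arithmetic usage differs; also constant usage differs, and every declared input agrees.
One worked example (base=-4, step=0, limit=1) — compute: total = 20; ((total - base) == (step + total)) -> false; step = 4; count = 0; [idx=0]; count = 19; [idx=1]; count = 38; result = 0; [idx=-1]; result = -152; [idx=0]; result = -304; [idx=1]; result = -456; [idx=2]; result = -608; return 381824; compute2: total = 20; ((total - base) == (step + total)) -> false; step = 4; count = 0; [idx=0]; count = 19; [idx=1]; count = 38; result = 0; [idx=-1]; result = -152; [idx=0]; result = -304; [idx=1]; result = -456; [idx=2]; result = -608; return 381824; agreement on 381824.
Checked all 175 inputs in the declared domain: the outputs agree on every one.
verdict: equivalent


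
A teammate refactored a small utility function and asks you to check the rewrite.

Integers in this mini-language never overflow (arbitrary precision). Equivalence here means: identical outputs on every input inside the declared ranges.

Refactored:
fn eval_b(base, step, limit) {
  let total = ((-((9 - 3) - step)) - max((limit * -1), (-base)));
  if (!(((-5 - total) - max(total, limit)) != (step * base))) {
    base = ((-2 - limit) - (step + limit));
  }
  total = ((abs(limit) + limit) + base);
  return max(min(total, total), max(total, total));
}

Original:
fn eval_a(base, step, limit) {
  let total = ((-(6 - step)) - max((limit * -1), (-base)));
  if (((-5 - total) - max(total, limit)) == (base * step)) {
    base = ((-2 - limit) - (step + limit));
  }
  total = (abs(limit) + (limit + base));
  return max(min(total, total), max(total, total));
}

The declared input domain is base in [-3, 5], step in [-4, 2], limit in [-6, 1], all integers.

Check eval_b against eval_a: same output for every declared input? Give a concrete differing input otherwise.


Comparing the listings, the differences include: comparison usage differs, plus arithmetic usage differs, plus constant usage differs, plus boolean connective usage differs.
One worked example (base=0, step=1, limit=-4) — eval_a: total becomes -9; next (((-5 - total) - max(total, limit)) == (base * step)) evaluates to false; next total becomes 0; next final value 0; eval_b: total becomes -9; next (!(((-5 - total) - max(total, limit)) != (step * base))) evaluates to false; next total becomes 0; next final value 0; agreement on 0.
Checked all 504 inputs in the declared domain: the outputs agree on every one.
verdict: equivalent


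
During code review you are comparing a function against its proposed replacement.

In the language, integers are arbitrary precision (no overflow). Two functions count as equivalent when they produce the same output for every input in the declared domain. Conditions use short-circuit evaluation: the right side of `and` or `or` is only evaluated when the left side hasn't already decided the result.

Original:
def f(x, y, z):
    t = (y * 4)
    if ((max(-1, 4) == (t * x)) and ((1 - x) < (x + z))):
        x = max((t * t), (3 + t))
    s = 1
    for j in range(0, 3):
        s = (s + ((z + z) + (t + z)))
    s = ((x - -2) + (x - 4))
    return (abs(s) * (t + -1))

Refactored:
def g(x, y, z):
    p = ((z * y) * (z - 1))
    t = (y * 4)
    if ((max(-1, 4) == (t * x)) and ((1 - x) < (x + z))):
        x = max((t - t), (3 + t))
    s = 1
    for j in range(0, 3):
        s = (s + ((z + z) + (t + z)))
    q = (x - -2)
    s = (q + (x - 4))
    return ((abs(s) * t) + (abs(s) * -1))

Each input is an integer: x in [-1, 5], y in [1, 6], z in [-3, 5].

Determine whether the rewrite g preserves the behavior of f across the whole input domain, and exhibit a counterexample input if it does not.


Run the pair on x=1, y=1, z=0.
f: t=4, then ((max(-1, 4) == (t * x)) and ((1 - x) < (x + z))) is true, then x=16, then s=1, then (j=0), then s=5, then (j=1), then s=9, then (j=2), then s=13, then s=30, then returns 90
g: p=0, then t=4, then ((max(-1, 4) == (t * x)) and ((1 - x) < (x + z))) is true, then x=7, then s=1, then (j=0), then s=5, then (j=1), then s=9, then (j=2), then s=13, then q=9, then s=12, then returns 36
90 != 36, so the rewrite changes behavior.
verdict: not equivalent; witness: x=1, y=1, z=0


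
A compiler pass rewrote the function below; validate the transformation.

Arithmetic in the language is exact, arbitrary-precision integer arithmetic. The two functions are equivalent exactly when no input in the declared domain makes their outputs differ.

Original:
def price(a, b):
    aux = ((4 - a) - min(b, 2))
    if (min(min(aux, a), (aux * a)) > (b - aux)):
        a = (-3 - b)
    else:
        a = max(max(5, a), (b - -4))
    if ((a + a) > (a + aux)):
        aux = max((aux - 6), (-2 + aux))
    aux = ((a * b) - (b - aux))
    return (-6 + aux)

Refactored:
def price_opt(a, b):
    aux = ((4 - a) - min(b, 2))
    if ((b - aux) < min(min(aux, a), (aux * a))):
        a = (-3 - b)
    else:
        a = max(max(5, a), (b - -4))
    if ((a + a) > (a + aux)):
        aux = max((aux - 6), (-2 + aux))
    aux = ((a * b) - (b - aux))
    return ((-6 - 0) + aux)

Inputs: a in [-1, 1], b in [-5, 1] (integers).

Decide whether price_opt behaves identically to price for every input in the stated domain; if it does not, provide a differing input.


The two versions differ — the changes include arithmetic usage differs; and comparison usage differs; and constant usage differs.
Tracing a=0, b=-5: price: aux := 9 | (min(min(aux, a), (aux * a)) > (b - aux)): true | a := 2 | ((a + a) > (a + aux)): false | aux := 4 | result -2 | price_opt: aux := 9 | ((b - aux) < min(min(aux, a), (aux * a))): true | a := 2 | ((a + a) > (a + aux)): false | aux := 4 | result -2 — matching result -2.
Every one of the 21 inputs gives matching results.
verdict: equivalent


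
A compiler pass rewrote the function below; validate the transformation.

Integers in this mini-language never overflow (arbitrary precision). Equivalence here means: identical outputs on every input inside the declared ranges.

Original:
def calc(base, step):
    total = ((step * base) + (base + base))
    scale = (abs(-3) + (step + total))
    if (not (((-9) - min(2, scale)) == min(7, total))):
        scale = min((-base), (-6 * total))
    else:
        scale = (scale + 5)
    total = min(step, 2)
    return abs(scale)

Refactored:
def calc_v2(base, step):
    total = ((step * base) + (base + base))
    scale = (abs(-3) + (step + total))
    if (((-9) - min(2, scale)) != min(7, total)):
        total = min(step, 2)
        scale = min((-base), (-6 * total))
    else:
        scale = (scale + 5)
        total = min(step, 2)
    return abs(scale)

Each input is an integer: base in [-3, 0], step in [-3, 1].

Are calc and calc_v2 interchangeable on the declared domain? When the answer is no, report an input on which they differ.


Run the pair on base=-3, step=-3.
calc: total=3, then scale=3, then (not (((-9) - min(2, scale)) == min(7, total))) is true, then scale=-18, then total=-3, then returns 18
calc_v2: total=3, then scale=3, then (((-9) - min(2, scale)) != min(7, total)) is true, then total=-3, then scale=3, then returns 3
18 != 3, so the rewrite changes behavior.
verdict: not equivalent; witness: base=-3, step=-3


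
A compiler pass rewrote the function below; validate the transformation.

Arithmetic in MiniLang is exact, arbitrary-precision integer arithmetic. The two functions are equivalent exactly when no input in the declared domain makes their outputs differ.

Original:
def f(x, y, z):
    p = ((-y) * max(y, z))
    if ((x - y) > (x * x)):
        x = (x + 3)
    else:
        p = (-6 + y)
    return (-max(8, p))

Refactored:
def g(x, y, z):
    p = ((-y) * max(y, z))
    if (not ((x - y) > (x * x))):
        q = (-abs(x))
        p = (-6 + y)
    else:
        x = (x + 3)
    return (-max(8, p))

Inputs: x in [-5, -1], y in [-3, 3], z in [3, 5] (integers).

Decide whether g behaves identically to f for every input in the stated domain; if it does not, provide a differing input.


Changes here: boolean connective usage differs, plus statement counts differ, plus local variable names differ, plus min/max/abs usage differs; the full 105-point sweep finds no disagreement.
verdict: equivalent


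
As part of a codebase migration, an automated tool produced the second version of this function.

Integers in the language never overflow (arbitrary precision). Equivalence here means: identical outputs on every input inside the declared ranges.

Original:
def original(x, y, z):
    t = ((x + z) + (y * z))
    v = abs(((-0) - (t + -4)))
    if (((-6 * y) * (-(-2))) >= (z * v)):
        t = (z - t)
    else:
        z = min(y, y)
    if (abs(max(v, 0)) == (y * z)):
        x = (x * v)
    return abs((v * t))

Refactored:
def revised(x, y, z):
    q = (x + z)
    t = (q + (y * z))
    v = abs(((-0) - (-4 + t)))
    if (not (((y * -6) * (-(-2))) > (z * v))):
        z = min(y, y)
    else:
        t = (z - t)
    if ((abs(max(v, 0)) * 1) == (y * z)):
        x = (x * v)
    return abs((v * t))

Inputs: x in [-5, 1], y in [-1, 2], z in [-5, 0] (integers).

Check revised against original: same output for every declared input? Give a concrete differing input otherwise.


Input x=-2, y=2, z=-2: 72 from original versus 96 from revised.
verdict: not equivalent; witness: x=-2, y=2, z=-2


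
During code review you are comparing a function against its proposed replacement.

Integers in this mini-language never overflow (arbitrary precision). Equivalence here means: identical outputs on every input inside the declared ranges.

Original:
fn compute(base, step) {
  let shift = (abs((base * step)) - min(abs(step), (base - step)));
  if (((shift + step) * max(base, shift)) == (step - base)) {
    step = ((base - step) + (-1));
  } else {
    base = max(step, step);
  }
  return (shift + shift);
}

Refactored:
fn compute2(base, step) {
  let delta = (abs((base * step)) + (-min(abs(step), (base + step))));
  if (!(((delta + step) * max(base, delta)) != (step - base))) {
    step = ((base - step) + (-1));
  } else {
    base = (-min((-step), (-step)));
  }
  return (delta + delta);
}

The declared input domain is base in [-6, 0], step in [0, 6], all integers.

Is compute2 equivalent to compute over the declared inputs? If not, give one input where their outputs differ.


Evaluate both at base=-6, step=1.
compute: shift = 13; (((shift + step) * max(base, shift)) == (step - base)) -> false; base = 1; return 26
compute2: delta = 11; (!(((delta + step) * max(base, delta)) != (step - base))) -> false; base = 1; return 22
26 vs 22 — the two versions disagree here.
verdict: not equivalent; witness: base=-6, step=1
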